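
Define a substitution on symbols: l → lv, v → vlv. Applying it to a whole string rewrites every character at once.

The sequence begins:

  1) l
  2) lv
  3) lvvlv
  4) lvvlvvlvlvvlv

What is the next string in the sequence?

Rewriting the 13 symbols of lvvlvvlvlvvlv one by one yields lv vlv vlv lv vlv vlv lv vlv lv vlv vlv lv vlv; concatenated:

lvvlvvlvlvvlvvlvlvvlvlvvlvvlvlvvlv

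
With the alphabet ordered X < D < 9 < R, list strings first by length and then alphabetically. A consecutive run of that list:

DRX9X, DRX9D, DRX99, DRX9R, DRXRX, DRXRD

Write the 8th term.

Continuing the enumeration 2 steps past DRXRD: DRXRD → DRXR9 → (answer).

DRXRR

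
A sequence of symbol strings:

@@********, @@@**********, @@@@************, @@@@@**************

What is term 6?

@@@@@@@******************

Each string has the form @^{n-1} *^{2n+2}, where the shown terms are n = 3, 4, 5, 6.
For term 6, n = 8, so the run lengths are 7, 18.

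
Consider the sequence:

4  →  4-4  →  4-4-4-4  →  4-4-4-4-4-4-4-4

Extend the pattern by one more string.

Every step duplicates the string with '-' between the halves.
So the next term is two copies of 4-4-4-4-4-4-4-4 with '-' between the halves.

4-4-4-4-4-4-4-4-4-4-4-4-4-4-4-4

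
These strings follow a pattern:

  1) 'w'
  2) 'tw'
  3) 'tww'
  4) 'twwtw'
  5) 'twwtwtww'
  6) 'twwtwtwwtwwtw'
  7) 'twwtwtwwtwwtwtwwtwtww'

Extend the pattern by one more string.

From term 3 onward, concatenate the last term with the second-to-last: tw·w = tww, tww·tw = twwtw, …
The next term joins twwtwtwwtwwtwtwwtwtww and twwtwtwwtwwtw.

twwtwtwwtwwtwtwwtwtwwtwwtwtwwtwwtw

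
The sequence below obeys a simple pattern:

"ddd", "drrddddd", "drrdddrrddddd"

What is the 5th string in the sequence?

Every step adds drrdd at the front: s(k+1) = drrdd·s(k).
From drrdddrrddddd, 2 further steps: drrdddrrddddd → drrdddrrdddrrddddd → (answer).

drrdddrrdddrrdddrrddddd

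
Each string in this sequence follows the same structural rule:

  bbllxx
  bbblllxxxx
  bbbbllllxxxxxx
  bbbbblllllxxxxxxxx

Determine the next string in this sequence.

bbbbbbllllllxxxxxxxxxx

Term n consists of n+1 b's, followed by n+1 l's, followed by 2n x's (n = 1, 2, …).
At n = 5 the blocks have lengths 6, 6, 10.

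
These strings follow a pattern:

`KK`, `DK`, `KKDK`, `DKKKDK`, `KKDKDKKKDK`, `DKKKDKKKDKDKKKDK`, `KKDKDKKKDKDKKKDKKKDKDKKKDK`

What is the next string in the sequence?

From term 3 onward, concatenate the second-to-last term with the last: KK·DK = KKDK, DK·KKDK = DKKKDK, …
Continuing: DKKKDKKKDKDKKKDK · KKDKDKKKDKDKKKDKKKDKDKKKDK gives term 8.

DKKKDKKKDKDKKKDKKKDKDKKKDKDKKKDKKKDKDKKKDK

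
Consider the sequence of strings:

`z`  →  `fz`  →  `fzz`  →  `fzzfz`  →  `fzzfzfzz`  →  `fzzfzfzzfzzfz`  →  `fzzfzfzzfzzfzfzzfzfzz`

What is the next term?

fzzfzfzzfzzfzfzzfzfzzfzzfzfzzfzzfz

This is a Fibonacci-style word recurrence s(k) = s(k−1)·s(k−2): e.g. fz·z = fzz.
So term 8 is fzzfzfzzfzzfzfzzfzfzz·fzzfzfzzfzzfz.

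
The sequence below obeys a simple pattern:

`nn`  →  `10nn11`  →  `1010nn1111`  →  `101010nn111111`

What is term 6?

1010101010nn1111111111

s(k+1) = 10·s(k)·11, so each term gains 10 as a prefix and 11 as a suffix.
From 101010nn111111, 2 further steps: 101010nn111111 → 10101010nn11111111 → (answer).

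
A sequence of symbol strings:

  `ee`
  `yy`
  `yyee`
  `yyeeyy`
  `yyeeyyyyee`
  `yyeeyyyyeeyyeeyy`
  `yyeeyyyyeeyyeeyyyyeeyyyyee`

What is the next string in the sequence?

yyeeyyyyeeyyeeyyyyeeyyyyeeyyeeyyyyeeyyeeyy

From term 3 onward, concatenate the last term with the second-to-last: yy·ee = yyee, yyee·yy = yyeeyy, …
Continuing: yyeeyyyyeeyyeeyyyyeeyyyyee · yyeeyyyyeeyyeeyy gives term 8.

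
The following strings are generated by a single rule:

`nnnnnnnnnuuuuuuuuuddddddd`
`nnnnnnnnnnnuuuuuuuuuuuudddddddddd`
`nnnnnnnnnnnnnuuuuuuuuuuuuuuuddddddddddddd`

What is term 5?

nnnnnnnnnnnnnnnnnuuuuuuuuuuuuuuuuuuuuuddddddddddddddddddd

Reading off run lengths: n runs 9, 11, 13; u runs 9, 12, 15; d runs 7, 10, 13 — each is linear in n, where the shown terms are n = 3, 4, 5.
At n = 7 the blocks have lengths 17, 21, 19.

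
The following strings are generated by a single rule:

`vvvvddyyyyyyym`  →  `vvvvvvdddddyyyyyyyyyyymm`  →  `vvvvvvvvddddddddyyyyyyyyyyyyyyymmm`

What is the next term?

vvvvvvvvvvdddddddddddyyyyyyyyyyyyyyyyyyymmmm

Term n consists of 2n+2 v's, followed by 3n-1 d's, followed by 4n+3 y's, followed by n m's (n = 1, 2, …).
Setting n = 4 gives 10, 11, 19, 4 characters in each block.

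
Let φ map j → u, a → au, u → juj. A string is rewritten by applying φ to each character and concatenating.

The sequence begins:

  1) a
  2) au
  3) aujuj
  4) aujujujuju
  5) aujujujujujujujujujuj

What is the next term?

Rewriting the 21 symbols of aujujujujujujujujujuj one by one yields au juj u juj u juj u juj u juj u juj u juj u juj u juj u juj u; concatenated:

aujujujujujujujujujujujujujujujujujujujuju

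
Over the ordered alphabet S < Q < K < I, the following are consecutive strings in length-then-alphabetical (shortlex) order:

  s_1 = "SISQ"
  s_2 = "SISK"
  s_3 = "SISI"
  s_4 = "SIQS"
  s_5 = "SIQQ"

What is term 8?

SIKS

Continuing the enumeration 3 steps past SIQQ: SIQQ → SIQK → SIQI → (answer).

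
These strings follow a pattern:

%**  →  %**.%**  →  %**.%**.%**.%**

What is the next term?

s(k+1) = s(k)·.·s(k) — each term doubles the last with '.' between the halves.
So the next term is two copies of %**.%**.%**.%** with '.' between the halves.

%**.%**.%**.%**.%**.%**.%**.%**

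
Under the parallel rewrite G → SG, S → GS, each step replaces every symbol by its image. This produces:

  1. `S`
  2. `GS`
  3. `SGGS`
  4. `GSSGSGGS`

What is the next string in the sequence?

SGGSGSSGGSSGSGGS

Expanding GSSGSGGS: G→SG, S→GS, S→GS, G→SG, S→GS, G→SG, G→SG, S→GS. Concatenated: SG GS GS SG GS SG SG GS.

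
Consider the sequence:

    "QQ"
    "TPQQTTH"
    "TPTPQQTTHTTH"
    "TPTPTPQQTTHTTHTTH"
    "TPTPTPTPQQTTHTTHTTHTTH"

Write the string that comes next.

Each term wraps the previous one in TP on the left and TTH on the right.
Applying this once more to TPTPTPTPQQTTHTTHTTHTTH:

TPTPTPTPTPQQTTHTTHTTHTTHTTH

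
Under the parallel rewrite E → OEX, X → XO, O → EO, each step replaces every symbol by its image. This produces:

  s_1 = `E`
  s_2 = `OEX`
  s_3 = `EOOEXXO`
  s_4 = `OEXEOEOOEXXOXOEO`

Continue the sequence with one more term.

Rewriting the 16 symbols of OEXEOEOOEXXOXOEO one by one yields EO OEX XO OEX EO OEX EO EO OEX XO XO EO XO EO OEX EO; concatenated:

EOOEXXOOEXEOOEXEOEOOEXXOXOEOXOEOOEXEO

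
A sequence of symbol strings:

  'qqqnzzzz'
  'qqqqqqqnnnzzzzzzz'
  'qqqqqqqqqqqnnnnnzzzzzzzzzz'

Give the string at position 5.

qqqqqqqqqqqqqqqqqqqnnnnnnnnnzzzzzzzzzzzzzzzz

Each string has the form q^{4n-1} n^{2n-1} z^{3n+1} (n = 1, 2, …).
At n = 5 the blocks have lengths 19, 9, 16.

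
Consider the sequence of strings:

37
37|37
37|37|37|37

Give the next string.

37|37|37|37|37|37|37|37

s(k+1) = s(k)·|·s(k) — each term doubles the last with '|' between the halves.
One more doubling of 37|37|37|37 gives the answer.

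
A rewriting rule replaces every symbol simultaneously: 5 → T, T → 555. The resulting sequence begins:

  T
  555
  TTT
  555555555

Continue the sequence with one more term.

TTTTTTTTT

Expanding 555555555: 5→T, 5→T, 5→T, 5→T, 5→T, 5→T, 5→T, 5→T, 5→T. Concatenated: T T T T T T T T T.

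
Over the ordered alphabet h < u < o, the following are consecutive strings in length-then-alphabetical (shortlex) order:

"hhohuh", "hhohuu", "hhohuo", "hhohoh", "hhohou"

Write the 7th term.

hhouhh

Continuing the enumeration 2 steps past hhohou: hhohou → hhohoo → (answer).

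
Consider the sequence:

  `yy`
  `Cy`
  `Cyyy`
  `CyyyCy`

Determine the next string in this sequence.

This is a Fibonacci-style word recurrence s(k) = s(k−1)·s(k−2): e.g. Cy·yy = Cyyy.
So term 5 is CyyyCy·Cyyy.

CyyyCyCyyy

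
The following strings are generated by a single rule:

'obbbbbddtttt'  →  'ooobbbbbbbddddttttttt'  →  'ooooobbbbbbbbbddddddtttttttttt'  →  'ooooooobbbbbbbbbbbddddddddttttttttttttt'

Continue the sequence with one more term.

ooooooooobbbbbbbbbbbbbddddddddddtttttttttttttttt

The n-th term is 2n-1 o's then 2n+3 b's then 2n d's then 3n+1 t's (n = 1, 2, …).
At n = 5 the blocks have lengths 9, 13, 10, 16.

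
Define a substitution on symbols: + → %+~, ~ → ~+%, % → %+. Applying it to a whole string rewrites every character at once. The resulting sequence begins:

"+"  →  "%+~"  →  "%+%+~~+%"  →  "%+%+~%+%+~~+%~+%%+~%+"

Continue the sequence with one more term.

%+%+~%+%+~~+%%+%+~%+%+~~+%~+%%+~%+~+%%+~%+%+%+~~+%%+%+~

Replace each of the 21 characters of %+%+~%+%+~~+%~+%%+~%+ in place — %+ %+~ %+ %+~ ~+% %+ %+~ %+ %+~ ~+% ~+% %+~ %+ ~+% %+~ %+ %+ %+~ ~+% %+ %+~ — and concatenate.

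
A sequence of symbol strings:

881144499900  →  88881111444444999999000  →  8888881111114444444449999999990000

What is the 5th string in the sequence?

Each string has the form 8^{2n} 1^{2n} 4^{3n} 9^{3n} 0^{n+1} (n = 1, 2, …).
Setting n = 5 gives 10, 10, 15, 15, 6 characters in each block.

88888888881111111111444444444444444999999999999999000000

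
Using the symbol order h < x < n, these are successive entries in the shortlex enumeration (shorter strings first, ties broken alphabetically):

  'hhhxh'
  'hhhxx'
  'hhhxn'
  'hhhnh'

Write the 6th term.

hhhnn

Advancing 2 positions from hhhnh through hhhnh → hhhnx reaches term 6.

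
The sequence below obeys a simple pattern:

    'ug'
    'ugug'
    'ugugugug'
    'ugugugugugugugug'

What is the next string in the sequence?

Every step duplicates the string.
Doubling ugugugugugugugug:

ugugugugugugugugugugugugugugugug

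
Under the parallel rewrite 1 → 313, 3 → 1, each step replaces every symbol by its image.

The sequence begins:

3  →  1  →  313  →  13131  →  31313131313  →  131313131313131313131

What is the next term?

Applying the rule to each of the 21 symbols of 131313131313131313131 gives the pieces 313 1 313 1 313 1 313 1 313 1 313 1 313 1 313 1 313 1 313 1 313, which concatenate to the answer.

3131313131313131313131313131313131313131313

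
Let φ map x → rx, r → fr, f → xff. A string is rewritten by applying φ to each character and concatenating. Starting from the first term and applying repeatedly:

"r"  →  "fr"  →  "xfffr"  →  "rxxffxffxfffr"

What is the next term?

Applying the rule to each of the 13 symbols of rxxffxffxfffr gives the pieces fr rx rx xff xff rx xff xff rx xff xff xff fr, which concatenate to the answer.

frrxrxxffxffrxxffxffrxxffxffxfffr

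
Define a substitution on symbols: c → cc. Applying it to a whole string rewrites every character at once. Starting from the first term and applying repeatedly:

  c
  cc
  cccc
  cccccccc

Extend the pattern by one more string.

Rewriting each symbol of cccccccc: c→cc, c→cc, c→cc, c→cc, c→cc, c→cc, c→cc, c→cc, which concatenates to cc cc cc cc cc cc cc cc.

cccccccccccccccc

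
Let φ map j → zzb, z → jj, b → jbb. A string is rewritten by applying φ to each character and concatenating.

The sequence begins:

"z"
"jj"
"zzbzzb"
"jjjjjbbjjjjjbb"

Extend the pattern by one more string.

Applying the rule to each of the 14 symbols of jjjjjbbjjjjjbb gives the pieces zzb zzb zzb zzb zzb jbb jbb zzb zzb zzb zzb zzb jbb jbb, which concatenate to the answer.

zzbzzbzzbzzbzzbjbbjbbzzbzzbzzbzzbzzbjbbjbb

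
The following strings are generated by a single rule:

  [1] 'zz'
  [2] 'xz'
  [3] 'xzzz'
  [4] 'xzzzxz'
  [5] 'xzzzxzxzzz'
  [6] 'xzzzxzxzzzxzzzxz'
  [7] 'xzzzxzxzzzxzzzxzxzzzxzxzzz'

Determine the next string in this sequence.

This is a Fibonacci-style word recurrence s(k) = s(k−1)·s(k−2): e.g. xz·zz = xzzz.
The next term joins xzzzxzxzzzxzzzxzxzzzxzxzzz and xzzzxzxzzzxzzzxz.

xzzzxzxzzzxzzzxzxzzzxzxzzzxzzzxzxzzzxzzzxz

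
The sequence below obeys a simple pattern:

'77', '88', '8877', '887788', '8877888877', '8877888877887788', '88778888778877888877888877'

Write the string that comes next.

This is a Fibonacci-style word recurrence s(k) = s(k−1)·s(k−2): e.g. 88·77 = 8877.
Continuing: 88778888778877888877888877 · 8877888877887788 gives term 8.

887788887788778888778888778877888877887788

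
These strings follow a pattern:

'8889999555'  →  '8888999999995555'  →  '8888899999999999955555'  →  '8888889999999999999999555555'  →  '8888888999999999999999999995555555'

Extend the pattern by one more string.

8888888899999999999999999999999955555555

Term n consists of n+2 8's, followed by 4n 9's, followed by n+2 5's (n = 1, 2, …).
For the next term, n = 6, so the run lengths are 8, 24, 8.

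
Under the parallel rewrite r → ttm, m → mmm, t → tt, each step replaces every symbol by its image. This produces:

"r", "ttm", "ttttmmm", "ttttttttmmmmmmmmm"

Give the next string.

φ(ttttttttmmmmmmmmm) expands symbol-by-symbol to tt tt tt tt tt tt tt tt mmm mmm mmm mmm mmm mmm mmm mmm mmm; joining the 17 pieces gives the next term.

ttttttttttttttttmmmmmmmmmmmmmmmmmmmmmmmmmmm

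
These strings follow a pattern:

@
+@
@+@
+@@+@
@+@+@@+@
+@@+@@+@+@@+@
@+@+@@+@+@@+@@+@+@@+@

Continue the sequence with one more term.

+@@+@@+@+@@+@@+@+@@+@+@@+@@+@+@@+@

Each term (from the third on) is the two preceding terms concatenated in order: term 3 = @·+@ = @+@.
The next term joins +@@+@@+@+@@+@ and @+@+@@+@+@@+@@+@+@@+@.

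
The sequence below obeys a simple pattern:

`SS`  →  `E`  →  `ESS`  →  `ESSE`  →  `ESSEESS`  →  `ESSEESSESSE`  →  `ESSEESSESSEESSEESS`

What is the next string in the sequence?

Each term (from the third on) is the previous term followed by the one before it: term 3 = E·SS = ESS.
So term 8 is ESSEESSESSEESSEESS·ESSEESSESSE.

ESSEESSESSEESSEESSESSEESSESSE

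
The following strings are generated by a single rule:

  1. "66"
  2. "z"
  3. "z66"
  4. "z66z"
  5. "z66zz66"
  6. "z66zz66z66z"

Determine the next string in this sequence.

Each term (from the third on) is the previous term followed by the one before it: term 3 = z·66 = z66.
Continuing: z66zz66z66z · z66zz66 gives term 7.

z66zz66z66zz66zz66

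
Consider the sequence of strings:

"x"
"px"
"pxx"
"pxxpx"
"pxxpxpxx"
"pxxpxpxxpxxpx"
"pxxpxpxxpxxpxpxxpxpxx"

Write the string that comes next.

pxxpxpxxpxxpxpxxpxpxxpxxpxpxxpxxpx

From term 3 onward, concatenate the last term with the second-to-last: px·x = pxx, pxx·px = pxxpx, …
Continuing: pxxpxpxxpxxpxpxxpxpxx · pxxpxpxxpxxpx gives term 8.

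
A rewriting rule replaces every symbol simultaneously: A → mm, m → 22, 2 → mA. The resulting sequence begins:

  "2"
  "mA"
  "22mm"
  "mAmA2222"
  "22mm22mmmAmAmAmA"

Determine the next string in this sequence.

mAmA2222mAmA222222mm22mm22mm22mm

Replace each of the 16 characters of 22mm22mmmAmAmAmA in place — mA mA 22 22 mA mA 22 22 22 mm 22 mm 22 mm 22 mm — and concatenate.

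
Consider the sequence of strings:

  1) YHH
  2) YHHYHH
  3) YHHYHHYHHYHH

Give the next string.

Each string is two copies of the previous one concatenated.
Doubling YHHYHHYHHYHH:

YHHYHHYHHYHHYHHYHHYHHYHH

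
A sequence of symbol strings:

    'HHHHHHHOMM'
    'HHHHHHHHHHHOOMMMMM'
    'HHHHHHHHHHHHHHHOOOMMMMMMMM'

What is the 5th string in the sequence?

HHHHHHHHHHHHHHHHHHHHHHHOOOOOMMMMMMMMMMMMMM

Term n consists of 4n+3 H's, followed by n O's, followed by 3n-1 M's (n = 1, 2, …).
At n = 5 the blocks have lengths 23, 5, 14.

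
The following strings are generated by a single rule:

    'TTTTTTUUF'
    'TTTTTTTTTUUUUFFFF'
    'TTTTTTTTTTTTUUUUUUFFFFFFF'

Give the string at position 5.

TTTTTTTTTTTTTTTTTTUUUUUUUUUUFFFFFFFFFFFFF

Reading off run lengths: T runs 6, 9, 12; U runs 2, 4, 6; F runs 1, 4, 7 — each is linear in n (n = 1, 2, …).
Setting n = 5 gives 18, 10, 13 characters in each block.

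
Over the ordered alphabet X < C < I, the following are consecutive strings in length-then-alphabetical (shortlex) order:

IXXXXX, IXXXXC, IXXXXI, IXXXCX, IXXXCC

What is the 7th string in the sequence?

Stepping forward 2 times from IXXXCC: IXXXCC → IXXXCI, then the target.

IXXXIX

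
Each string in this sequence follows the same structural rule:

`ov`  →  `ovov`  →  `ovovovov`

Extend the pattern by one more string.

ovovovovovovovov

Each string is two copies of the previous one concatenated.
One more doubling of ovovovov gives the answer.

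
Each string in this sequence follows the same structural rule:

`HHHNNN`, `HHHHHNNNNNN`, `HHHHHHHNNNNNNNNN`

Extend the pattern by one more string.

The n-th term is 2n+1 H's then 3n N's (n = 1, 2, …).
At n = 4 the blocks have lengths 9, 12.

HHHHHHHHHNNNNNNNNNNNN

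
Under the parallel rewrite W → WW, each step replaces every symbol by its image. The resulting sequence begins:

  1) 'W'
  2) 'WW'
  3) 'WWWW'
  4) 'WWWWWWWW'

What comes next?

Apply φ to WWWWWWWW symbol by symbol: W→WW, W→WW, W→WW, W→WW, W→WW, W→WW, W→WW, W→WW; joined: WW WW WW WW WW WW WW WW.

WWWWWWWWWWWWWWWW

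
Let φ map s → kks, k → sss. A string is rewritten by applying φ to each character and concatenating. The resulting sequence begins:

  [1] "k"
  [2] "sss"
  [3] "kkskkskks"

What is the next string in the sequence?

sssssskkssssssskkssssssskks

Apply φ to kkskkskks symbol by symbol: k→sss, k→sss, s→kks, k→sss, k→sss, s→kks, k→sss, k→sss, s→kks; joined: sss sss kks sss sss kks sss sss kks.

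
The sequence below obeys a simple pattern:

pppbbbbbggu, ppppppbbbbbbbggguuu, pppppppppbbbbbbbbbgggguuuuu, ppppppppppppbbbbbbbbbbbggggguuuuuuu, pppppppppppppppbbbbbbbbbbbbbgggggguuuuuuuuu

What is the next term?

ppppppppppppppppppbbbbbbbbbbbbbbbggggggguuuuuuuuuuu

Reading off run lengths: p runs 3, 6, 9, 12, 15; b runs 5, 7, 9, 11, 13; g runs 2, 3, 4, 5, 6; u runs 1, 3, 5, 7, 9 — each is linear in n (n = 1, 2, …).
For the next term, n = 6, so the run lengths are 18, 15, 7, 11.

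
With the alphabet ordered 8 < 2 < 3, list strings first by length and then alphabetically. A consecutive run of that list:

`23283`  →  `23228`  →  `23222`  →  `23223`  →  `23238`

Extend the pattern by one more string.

Find the rightmost character of 23238 below 3, bump it to the next letter, and reset everything to its right to 8.

23232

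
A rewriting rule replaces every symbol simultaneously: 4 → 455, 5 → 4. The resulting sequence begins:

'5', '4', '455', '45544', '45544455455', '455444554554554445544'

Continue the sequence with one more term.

φ(455444554554554445544) expands symbol-by-symbol to 455 4 4 455 455 455 4 4 455 4 4 455 4 4 455 455 455 4 4 455 455; joining the 21 pieces gives the next term.

4554445545545544455444554445545545544455455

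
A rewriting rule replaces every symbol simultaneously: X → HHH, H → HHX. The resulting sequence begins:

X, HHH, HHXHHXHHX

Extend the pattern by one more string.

Expanding HHXHHXHHX: H→HHX, H→HHX, X→HHH, H→HHX, H→HHX, X→HHH, H→HHX, H→HHX, X→HHH. Concatenated: HHX HHX HHH HHX HHX HHH HHX HHX HHH.

HHXHHXHHHHHXHHXHHHHHXHHXHHH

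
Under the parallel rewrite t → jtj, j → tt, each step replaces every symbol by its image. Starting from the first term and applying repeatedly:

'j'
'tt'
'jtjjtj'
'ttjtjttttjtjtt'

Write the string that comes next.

jtjjtjttjtjttjtjjtjjtjjtjttjtjttjtjjtj

Applying the rule to each of the 14 symbols of ttjtjttttjtjtt gives the pieces jtj jtj tt jtj tt jtj jtj jtj jtj tt jtj tt jtj jtj, which concatenate to the answer.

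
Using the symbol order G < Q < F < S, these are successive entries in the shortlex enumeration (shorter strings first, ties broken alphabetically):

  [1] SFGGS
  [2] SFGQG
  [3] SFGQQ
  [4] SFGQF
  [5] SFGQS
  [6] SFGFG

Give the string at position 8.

Stepping forward 2 times from SFGFG: SFGFG → SFGFQ, then the target.

SFGFF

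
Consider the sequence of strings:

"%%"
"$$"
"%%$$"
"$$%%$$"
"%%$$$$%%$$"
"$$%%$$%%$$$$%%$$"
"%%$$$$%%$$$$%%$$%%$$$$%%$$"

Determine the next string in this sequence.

This is a Fibonacci-style word recurrence s(k) = s(k−2)·s(k−1): e.g. %%·$$ = %%$$.
So term 8 is $$%%$$%%$$$$%%$$·%%$$$$%%$$$$%%$$%%$$$$%%$$.

$$%%$$%%$$$$%%$$%%$$$$%%$$$$%%$$%%$$$$%%$$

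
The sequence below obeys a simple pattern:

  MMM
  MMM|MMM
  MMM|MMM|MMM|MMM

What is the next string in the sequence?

s(k+1) = s(k)·|·s(k) — each term doubles the last with '|' between the halves.
One more doubling of MMM|MMM|MMM|MMM gives the answer.

MMM|MMM|MMM|MMM|MMM|MMM|MMM|MMM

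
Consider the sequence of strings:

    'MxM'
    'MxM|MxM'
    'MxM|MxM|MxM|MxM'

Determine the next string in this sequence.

MxM|MxM|MxM|MxM|MxM|MxM|MxM|MxM

Each string is two copies of the previous one joined by '|'.
So the next term is two copies of MxM|MxM|MxM|MxM with '|' between the halves.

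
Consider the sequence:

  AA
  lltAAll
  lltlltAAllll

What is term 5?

s(k+1) = llt·s(k)·ll, so each term gains llt as a prefix and ll as a suffix.
From lltlltAAllll, 2 further steps: lltlltAAllll → lltlltlltAAllllll → (answer).

lltlltlltlltAAllllllll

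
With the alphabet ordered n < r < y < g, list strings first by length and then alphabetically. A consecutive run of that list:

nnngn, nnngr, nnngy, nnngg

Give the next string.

nnrnn

Treat nnngg as a base-4 numeral over the given alphabet and add one, carrying through any trailing g's.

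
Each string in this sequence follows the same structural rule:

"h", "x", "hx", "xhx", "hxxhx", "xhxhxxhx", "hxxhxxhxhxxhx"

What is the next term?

Each term (from the third on) is the two preceding terms concatenated in order: term 3 = h·x = hx.
Continuing: xhxhxxhx · hxxhxxhxhxxhx gives term 8.

xhxhxxhxhxxhxxhxhxxhx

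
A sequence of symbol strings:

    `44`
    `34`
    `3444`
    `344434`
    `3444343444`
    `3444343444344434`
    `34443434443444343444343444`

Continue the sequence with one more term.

344434344434443434443434443444343444344434

Each term (from the third on) is the previous term followed by the one before it: term 3 = 34·44 = 3444.
The next term joins 34443434443444343444343444 and 3444343444344434.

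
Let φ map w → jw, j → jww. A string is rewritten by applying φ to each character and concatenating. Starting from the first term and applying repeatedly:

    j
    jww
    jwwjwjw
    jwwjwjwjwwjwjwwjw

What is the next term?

jwwjwjwjwwjwjwwjwjwwjwjwjwwjwjwwjwjwjwwjw

φ(jwwjwjwjwwjwjwwjw) expands symbol-by-symbol to jww jw jw jww jw jww jw jww jw jw jww jw jww jw jw jww jw; joining the 17 pieces gives the next term.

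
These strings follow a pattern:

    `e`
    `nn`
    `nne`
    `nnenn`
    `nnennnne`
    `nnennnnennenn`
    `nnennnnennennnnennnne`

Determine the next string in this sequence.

nnennnnennennnnennnnennennnnennenn

From term 3 onward, concatenate the last term with the second-to-last: nn·e = nne, nne·nn = nnenn, …
Continuing: nnennnnennennnnennnne · nnennnnennenn gives term 8.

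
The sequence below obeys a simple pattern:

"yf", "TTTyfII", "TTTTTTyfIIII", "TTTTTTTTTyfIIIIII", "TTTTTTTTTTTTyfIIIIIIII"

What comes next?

Each term wraps the previous one in TTT on the left and II on the right.
One more step from TTTTTTTTTTTTyfIIIIIIII gives the answer.

TTTTTTTTTTTTTTTyfIIIIIIIIII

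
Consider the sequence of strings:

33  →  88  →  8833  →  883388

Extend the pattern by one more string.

8833888833

Each term (from the third on) is the previous term followed by the one before it: term 3 = 88·33 = 8833.
Continuing: 883388 · 8833 gives term 5.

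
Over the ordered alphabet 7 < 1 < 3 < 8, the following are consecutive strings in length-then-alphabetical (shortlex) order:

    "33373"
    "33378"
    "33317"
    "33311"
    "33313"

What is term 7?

33337

Advancing 2 positions from 33313 through 33313 → 33318 reaches term 7.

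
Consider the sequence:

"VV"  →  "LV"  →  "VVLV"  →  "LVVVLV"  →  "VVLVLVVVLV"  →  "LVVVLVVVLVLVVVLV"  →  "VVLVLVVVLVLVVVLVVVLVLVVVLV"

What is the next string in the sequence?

From term 3 onward, concatenate the second-to-last term with the last: VV·LV = VVLV, LV·VVLV = LVVVLV, …
The next term joins LVVVLVVVLVLVVVLV and VVLVLVVVLVLVVVLVVVLVLVVVLV.

LVVVLVVVLVLVVVLVVVLVLVVVLVLVVVLVVVLVLVVVLV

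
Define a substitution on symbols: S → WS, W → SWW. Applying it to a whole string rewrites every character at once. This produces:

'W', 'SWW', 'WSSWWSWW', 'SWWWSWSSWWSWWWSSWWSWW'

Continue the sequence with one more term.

Applying the rule to each of the 21 symbols of SWWWSWSSWWSWWWSSWWSWW gives the pieces WS SWW SWW SWW WS SWW WS WS SWW SWW WS SWW SWW SWW WS WS SWW SWW WS SWW SWW, which concatenate to the answer.

WSSWWSWWSWWWSSWWWSWSSWWSWWWSSWWSWWSWWWSWSSWWSWWWSSWWSWW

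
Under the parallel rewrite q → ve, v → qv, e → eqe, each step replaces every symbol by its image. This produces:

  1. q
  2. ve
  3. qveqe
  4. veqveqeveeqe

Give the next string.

qveqeveqveqeveeqeqveqeeqeveeqe

Expanding veqveqeveeqe: v→qv, e→eqe, q→ve, v→qv, e→eqe, q→ve, e→eqe, v→qv, e→eqe, e→eqe, q→ve, e→eqe. Concatenated: qv eqe ve qv eqe ve eqe qv eqe eqe ve eqe.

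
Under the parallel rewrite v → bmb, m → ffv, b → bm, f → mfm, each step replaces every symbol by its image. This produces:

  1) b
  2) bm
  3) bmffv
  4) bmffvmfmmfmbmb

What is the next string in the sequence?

Applying the rule to each of the 14 symbols of bmffvmfmmfmbmb gives the pieces bm ffv mfm mfm bmb ffv mfm ffv ffv mfm ffv bm ffv bm, which concatenate to the answer.

bmffvmfmmfmbmbffvmfmffvffvmfmffvbmffvbm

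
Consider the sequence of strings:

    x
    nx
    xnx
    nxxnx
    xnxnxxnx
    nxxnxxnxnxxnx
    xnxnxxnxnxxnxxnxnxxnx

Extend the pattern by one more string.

This is a Fibonacci-style word recurrence s(k) = s(k−2)·s(k−1): e.g. x·nx = xnx.
Continuing: nxxnxxnxnxxnx · xnxnxxnxnxxnxxnxnxxnx gives term 8.

nxxnxxnxnxxnxxnxnxxnxnxxnxxnxnxxnx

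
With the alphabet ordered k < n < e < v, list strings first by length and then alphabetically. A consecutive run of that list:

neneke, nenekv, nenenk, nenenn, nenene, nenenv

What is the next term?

The successor of nenenv increments the rightmost position that isn't already v and resets every position after it to k.

neneek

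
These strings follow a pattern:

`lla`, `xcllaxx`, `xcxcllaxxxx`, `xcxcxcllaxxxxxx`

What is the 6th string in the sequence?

Each term wraps the previous one in xc on the left and xx on the right.
From xcxcxcllaxxxxxx, 2 further steps: xcxcxcllaxxxxxx → xcxcxcxcllaxxxxxxxx → (answer).

xcxcxcxcxcllaxxxxxxxxxx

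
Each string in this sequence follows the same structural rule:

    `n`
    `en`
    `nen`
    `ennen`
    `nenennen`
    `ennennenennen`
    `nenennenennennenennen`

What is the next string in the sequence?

ennennenennennenennenennennenennen

From term 3 onward, concatenate the second-to-last term with the last: n·en = nen, en·nen = ennen, …
So term 8 is ennennenennen·nenennenennennenennen.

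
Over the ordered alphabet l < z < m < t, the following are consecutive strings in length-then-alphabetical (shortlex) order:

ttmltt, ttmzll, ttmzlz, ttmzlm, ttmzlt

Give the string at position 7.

Continuing the enumeration 2 steps past ttmzlt: ttmzlt → ttmzzl → (answer).

ttmzzz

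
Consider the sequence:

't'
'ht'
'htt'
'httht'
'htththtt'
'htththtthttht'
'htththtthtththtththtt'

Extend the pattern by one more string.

htththtthtththtththtthtththtthttht

From term 3 onward, concatenate the last term with the second-to-last: ht·t = htt, htt·ht = httht, …
The next term joins htththtthtththtththtt and htththtthttht.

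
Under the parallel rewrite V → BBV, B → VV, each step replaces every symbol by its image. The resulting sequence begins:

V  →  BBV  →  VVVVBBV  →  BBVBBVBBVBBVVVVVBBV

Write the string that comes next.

φ(BBVBBVBBVBBVVVVVBBV) expands symbol-by-symbol to VV VV BBV VV VV BBV VV VV BBV VV VV BBV BBV BBV BBV BBV VV VV BBV; joining the 19 pieces gives the next term.

VVVVBBVVVVVBBVVVVVBBVVVVVBBVBBVBBVBBVBBVVVVVBBV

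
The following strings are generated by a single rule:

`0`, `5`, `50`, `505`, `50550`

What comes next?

This is a Fibonacci-style word recurrence s(k) = s(k−1)·s(k−2): e.g. 5·0 = 50.
The next term joins 50550 and 505.

50550505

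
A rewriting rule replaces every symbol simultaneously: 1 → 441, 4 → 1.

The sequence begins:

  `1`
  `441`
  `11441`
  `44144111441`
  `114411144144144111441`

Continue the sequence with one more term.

4414411144144144111441114411144144144111441

φ(114411144144144111441) expands symbol-by-symbol to 441 441 1 1 441 441 441 1 1 441 1 1 441 1 1 441 441 441 1 1 441; joining the 21 pieces gives the next term.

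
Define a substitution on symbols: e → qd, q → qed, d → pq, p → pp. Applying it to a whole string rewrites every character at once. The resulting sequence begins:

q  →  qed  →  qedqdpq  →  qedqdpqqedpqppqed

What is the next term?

φ(qedqdpqqedpqppqed) expands symbol-by-symbol to qed qd pq qed pq pp qed qed qd pq pp qed pp pp qed qd pq; joining the 17 pieces gives the next term.

qedqdpqqedpqppqedqedqdpqppqedppppqedqdpq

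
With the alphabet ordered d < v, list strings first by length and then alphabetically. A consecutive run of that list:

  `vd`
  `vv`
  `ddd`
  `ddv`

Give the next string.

dvd

The successor of ddv increments the rightmost position that isn't already v and resets every position after it to d.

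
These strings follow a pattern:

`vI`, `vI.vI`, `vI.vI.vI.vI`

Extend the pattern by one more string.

Every step duplicates the string with '.' between the halves.
One more doubling of vI.vI.vI.vI gives the answer.

vI.vI.vI.vI.vI.vI.vI.vI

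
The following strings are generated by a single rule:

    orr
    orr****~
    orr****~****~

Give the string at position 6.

orr****~****~****~****~****~

Each term is the previous one with ****~ appended.
From orr****~****~, 3 further steps: orr****~****~ → orr****~****~****~ → orr****~****~****~****~ → (answer).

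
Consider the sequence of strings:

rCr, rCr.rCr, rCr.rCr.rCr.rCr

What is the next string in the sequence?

Every step duplicates the string with '.' between the halves.
Doubling rCr.rCr.rCr.rCr with '.' between the halves:

rCr.rCr.rCr.rCr.rCr.rCr.rCr.rCr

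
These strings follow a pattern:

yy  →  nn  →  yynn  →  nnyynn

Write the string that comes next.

yynnnnyynn

This is a Fibonacci-style word recurrence s(k) = s(k−2)·s(k−1): e.g. yy·nn = yynn.
Continuing: yynn · nnyynn gives term 5.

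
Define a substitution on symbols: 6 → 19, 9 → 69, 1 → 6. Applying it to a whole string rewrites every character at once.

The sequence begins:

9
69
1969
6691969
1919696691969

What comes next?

66966919691919696691969

φ(1919696691969) expands symbol-by-symbol to 6 69 6 69 19 69 19 19 69 6 69 19 69; joining the 13 pieces gives the next term.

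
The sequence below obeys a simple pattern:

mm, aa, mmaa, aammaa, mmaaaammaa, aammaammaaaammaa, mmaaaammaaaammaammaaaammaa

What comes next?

aammaammaaaammaammaaaammaaaammaammaaaammaa

From term 3 onward, concatenate the second-to-last term with the last: mm·aa = mmaa, aa·mmaa = aammaa, …
Continuing: aammaammaaaammaa · mmaaaammaaaammaammaaaammaa gives term 8.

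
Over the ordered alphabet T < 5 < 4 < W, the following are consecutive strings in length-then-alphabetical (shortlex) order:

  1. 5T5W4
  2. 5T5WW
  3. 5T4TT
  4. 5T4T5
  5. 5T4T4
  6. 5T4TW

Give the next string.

5T45T

The successor of 5T4TW increments the rightmost position that isn't already W and resets every position after it to T.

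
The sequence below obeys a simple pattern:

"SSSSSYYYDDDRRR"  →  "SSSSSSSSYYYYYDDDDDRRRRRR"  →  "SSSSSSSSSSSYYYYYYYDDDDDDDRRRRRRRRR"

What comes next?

Reading off run lengths: S runs 5, 8, 11; Y runs 3, 5, 7; D runs 3, 5, 7; R runs 3, 6, 9 — each is linear in n (n = 1, 2, …).
For the next term, n = 4, so the run lengths are 14, 9, 9, 12.

SSSSSSSSSSSSSSYYYYYYYYYDDDDDDDDDRRRRRRRRRRRR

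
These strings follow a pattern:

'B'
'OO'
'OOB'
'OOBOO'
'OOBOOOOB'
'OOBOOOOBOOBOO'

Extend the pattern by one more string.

OOBOOOOBOOBOOOOBOOOOB

This is a Fibonacci-style word recurrence s(k) = s(k−1)·s(k−2): e.g. OO·B = OOB.
The next term joins OOBOOOOBOOBOO and OOBOOOOB.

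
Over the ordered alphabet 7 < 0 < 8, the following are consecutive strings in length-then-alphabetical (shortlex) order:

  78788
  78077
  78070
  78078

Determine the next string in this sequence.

78007

The successor of 78078 increments the rightmost position that isn't already 8 and resets every position after it to 7.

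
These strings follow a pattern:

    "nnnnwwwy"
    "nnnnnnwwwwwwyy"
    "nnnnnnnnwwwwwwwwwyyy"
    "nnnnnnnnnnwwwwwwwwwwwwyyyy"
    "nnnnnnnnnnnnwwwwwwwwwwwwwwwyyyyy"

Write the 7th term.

nnnnnnnnnnnnnnnnwwwwwwwwwwwwwwwwwwwwwyyyyyyy

Reading off run lengths: n runs 4, 6, 8, 10, 12; w runs 3, 6, 9, 12, 15; y runs 1, 2, 3, 4, 5 — each is linear in n (n = 1, 2, …).
Setting n = 7 gives 16, 21, 7 characters in each block.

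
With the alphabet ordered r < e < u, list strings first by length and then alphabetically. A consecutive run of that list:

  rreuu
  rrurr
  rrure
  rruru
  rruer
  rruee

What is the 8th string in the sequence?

rruur

Continuing the enumeration 2 steps past rruee: rruee → rrueu → (answer).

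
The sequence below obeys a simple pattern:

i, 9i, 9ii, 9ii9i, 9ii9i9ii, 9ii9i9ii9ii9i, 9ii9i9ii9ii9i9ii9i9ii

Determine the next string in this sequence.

9ii9i9ii9ii9i9ii9i9ii9ii9i9ii9ii9i

This is a Fibonacci-style word recurrence s(k) = s(k−1)·s(k−2): e.g. 9i·i = 9ii.
So term 8 is 9ii9i9ii9ii9i9ii9i9ii·9ii9i9ii9ii9i.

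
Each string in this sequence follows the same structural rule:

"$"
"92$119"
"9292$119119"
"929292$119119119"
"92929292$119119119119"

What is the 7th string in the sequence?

s(k+1) = 92·s(k)·119, so each term gains 92 as a prefix and 119 as a suffix.
From 92929292$119119119119, 2 further steps: 92929292$119119119119 → 9292929292$119119119119119 → (answer).

929292929292$119119119119119119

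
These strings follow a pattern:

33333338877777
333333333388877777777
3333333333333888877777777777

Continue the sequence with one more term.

Term n consists of 3n+1 3's, followed by n 8's, followed by 3n-1 7's, where the shown terms are n = 2, 3, 4.
At n = 5 the blocks have lengths 16, 5, 14.

33333333333333338888877777777777777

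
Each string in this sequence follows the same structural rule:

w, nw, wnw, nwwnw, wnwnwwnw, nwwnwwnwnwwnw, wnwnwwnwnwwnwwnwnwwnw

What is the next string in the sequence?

nwwnwwnwnwwnwwnwnwwnwnwwnwwnwnwwnw

This is a Fibonacci-style word recurrence s(k) = s(k−2)·s(k−1): e.g. w·nw = wnw.
So term 8 is nwwnwwnwnwwnw·wnwnwwnwnwwnwwnwnwwnw.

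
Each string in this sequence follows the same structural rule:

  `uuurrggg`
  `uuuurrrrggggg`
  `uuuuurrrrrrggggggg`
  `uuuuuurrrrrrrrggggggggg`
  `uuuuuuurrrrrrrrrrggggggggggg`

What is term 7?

uuuuuuuuurrrrrrrrrrrrrrggggggggggggggg

Term n consists of n+2 u's, followed by 2n r's, followed by 2n+1 g's (n = 1, 2, …).
At n = 7 the blocks have lengths 9, 14, 15.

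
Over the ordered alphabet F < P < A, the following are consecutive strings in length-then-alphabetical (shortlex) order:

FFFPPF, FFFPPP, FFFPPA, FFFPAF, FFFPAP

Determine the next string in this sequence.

FFFPAA

The successor of FFFPAP increments the rightmost position that isn't already A and resets every position after it to F.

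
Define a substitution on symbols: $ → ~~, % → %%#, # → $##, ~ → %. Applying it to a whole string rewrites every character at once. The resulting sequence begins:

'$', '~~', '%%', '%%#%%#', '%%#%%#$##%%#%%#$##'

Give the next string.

Applying the rule to each of the 18 symbols of %%#%%#$##%%#%%#$## gives the pieces %%# %%# $## %%# %%# $## ~~ $## $## %%# %%# $## %%# %%# $## ~~ $## $##, which concatenate to the answer.

%%#%%#$##%%#%%#$##~~$##$##%%#%%#$##%%#%%#$##~~$##$##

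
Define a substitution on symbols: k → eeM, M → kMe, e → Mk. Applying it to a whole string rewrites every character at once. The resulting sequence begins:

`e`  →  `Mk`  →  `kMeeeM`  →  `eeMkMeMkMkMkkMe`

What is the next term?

Rewriting the 15 symbols of eeMkMeMkMkMkkMe one by one yields Mk Mk kMe eeM kMe Mk kMe eeM kMe eeM kMe eeM eeM kMe Mk; concatenated:

MkMkkMeeeMkMeMkkMeeeMkMeeeMkMeeeMeeMkMeMk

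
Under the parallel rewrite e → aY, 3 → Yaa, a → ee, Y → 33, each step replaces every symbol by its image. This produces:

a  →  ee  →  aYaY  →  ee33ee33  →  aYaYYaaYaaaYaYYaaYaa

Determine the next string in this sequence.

Rewriting the 20 symbols of aYaYYaaYaaaYaYYaaYaa one by one yields ee 33 ee 33 33 ee ee 33 ee ee ee 33 ee 33 33 ee ee 33 ee ee; concatenated:

ee33ee3333eeee33eeeeee33ee3333eeee33eeee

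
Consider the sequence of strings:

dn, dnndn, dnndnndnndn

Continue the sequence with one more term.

Every step duplicates the string with 'n' between the halves.
One more doubling of dnndnndnndn gives the answer.

dnndnndnndnndnndnndnndn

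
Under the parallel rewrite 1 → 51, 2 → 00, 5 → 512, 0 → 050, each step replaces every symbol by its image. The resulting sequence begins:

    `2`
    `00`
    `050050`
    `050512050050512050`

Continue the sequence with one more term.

Applying the rule to each of the 18 symbols of 050512050050512050 gives the pieces 050 512 050 512 51 00 050 512 050 050 512 050 512 51 00 050 512 050, which concatenate to the answer.

05051205051251000505120500505120505125100050512050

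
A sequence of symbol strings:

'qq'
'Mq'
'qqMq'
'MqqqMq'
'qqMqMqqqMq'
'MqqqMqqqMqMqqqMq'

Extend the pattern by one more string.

From term 3 onward, concatenate the second-to-last term with the last: qq·Mq = qqMq, Mq·qqMq = MqqqMq, …
Continuing: qqMqMqqqMq · MqqqMqqqMqMqqqMq gives term 7.

qqMqMqqqMqMqqqMqqqMqMqqqMq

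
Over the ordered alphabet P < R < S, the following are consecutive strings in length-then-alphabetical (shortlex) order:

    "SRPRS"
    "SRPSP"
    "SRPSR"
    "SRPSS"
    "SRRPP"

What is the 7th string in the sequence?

SRRPS

Continuing the enumeration 2 steps past SRRPP: SRRPP → SRRPR → (answer).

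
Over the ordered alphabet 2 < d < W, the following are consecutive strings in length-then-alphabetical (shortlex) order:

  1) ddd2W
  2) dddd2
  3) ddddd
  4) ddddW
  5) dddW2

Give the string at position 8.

Stepping forward 3 times from dddW2: dddW2 → dddWd → dddWW, then the target.

ddW22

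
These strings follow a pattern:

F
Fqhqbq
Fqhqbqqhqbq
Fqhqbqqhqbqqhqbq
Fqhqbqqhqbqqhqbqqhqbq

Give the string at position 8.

Every step adds qhqbq to the end: s(k+1) = s(k)·qhqbq.
From Fqhqbqqhqbqqhqbqqhqbq, 3 further steps: Fqhqbqqhqbqqhqbqqhqbq → Fqhqbqqhqbqqhqbqqhqbqqhqbq → Fqhqbqqhqbqqhqbqqhqbqqhqbqqhqbq → (answer).

Fqhqbqqhqbqqhqbqqhqbqqhqbqqhqbqqhqbq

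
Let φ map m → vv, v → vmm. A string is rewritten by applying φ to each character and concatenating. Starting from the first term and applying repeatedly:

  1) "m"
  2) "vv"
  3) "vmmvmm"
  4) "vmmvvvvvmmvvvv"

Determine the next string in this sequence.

φ(vmmvvvvvmmvvvv) expands symbol-by-symbol to vmm vv vv vmm vmm vmm vmm vmm vv vv vmm vmm vmm vmm; joining the 14 pieces gives the next term.

vmmvvvvvmmvmmvmmvmmvmmvvvvvmmvmmvmmvmm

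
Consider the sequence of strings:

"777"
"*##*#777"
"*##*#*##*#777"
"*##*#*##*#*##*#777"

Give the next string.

*##*#*##*#*##*#*##*#777

Every step adds *##*# at the front: s(k+1) = *##*#·s(k).
So the next term is *##*#·*##*#*##*#*##*#777.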